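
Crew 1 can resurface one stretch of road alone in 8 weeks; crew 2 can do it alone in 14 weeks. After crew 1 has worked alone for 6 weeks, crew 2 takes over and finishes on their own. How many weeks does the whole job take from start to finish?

In 6 weeks crew 1 does 6/8 = 3/4 of the job, leaving 1/4.
Crew 2 works at 1/14 per week, so finishing takes 1/4 ÷ 1/14 = 7/2 weeks.
Total time = 6 + 7/2 = 19/2 weeks.

19/2 weeks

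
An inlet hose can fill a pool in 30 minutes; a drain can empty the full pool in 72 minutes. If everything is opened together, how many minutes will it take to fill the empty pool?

Net rate = 1/30 − 1/72 = (12 − 5)/360 = 7/360 per minute.
Filling time = 1 ÷ (7/360) = 360/7 minutes.

360/7 minutes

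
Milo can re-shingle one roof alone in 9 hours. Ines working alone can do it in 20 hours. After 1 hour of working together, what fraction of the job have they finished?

Combined rate: 1/9 + 1/20 = (20 + 9)/180 = 29/180 per hour.
In 1 hour they complete 1·29/180 = 29/180 of the job.

29/180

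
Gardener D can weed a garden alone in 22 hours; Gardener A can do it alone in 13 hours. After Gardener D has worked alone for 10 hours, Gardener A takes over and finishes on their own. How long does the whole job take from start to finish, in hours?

In 10 hours Gardener D does 10/22 = 5/11 of the job, leaving 6/11.
Gardener A works at 1/13 per hour, so finishing takes 6/11 ÷ 1/13 = 78/11 hours.
Total time = 10 + 78/11 = 188/11 hours.

188/11 hours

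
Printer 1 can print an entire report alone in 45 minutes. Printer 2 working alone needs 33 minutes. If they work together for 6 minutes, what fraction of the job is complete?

Combined rate: 1/45 + 1/33 = (11 + 15)/495 = 26/495 per minute.
In 6 minutes they complete 6·26/495 = 52/165 of the job.

52/165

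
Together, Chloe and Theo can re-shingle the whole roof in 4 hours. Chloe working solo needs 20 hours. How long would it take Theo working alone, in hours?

Combined rate is 1/4 per hour.
Known contribution: 1/20 per hour.
So Theo's rate is 1/4 − 1/20 = 1/5, meaning 5 hours alone.

5 hours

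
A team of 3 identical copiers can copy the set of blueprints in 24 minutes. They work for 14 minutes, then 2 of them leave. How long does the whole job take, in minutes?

44 minutes

One copier does 1/72 of the job per minute.
After 14 minutes with 3 copiers, 7/12 is done (5/12 left).
With 1 copier the rate is 1/72, so the rest takes 5/12 ÷ 1/72 = 30 minutes.
Total = 14 + 30 = 44 minutes.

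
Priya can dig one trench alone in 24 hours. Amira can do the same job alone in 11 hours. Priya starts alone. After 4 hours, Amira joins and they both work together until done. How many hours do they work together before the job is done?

In the first 4 hours Priya alone does 4/24 = 1/6 of the job, leaving 5/6.
Once everyone is working, combined rate: 1/24 + 1/11 = (11 + 24)/264 = 35/264 per hour.
Remaining 5/6 at 35/264 per hour takes 44/7 hours.

44/7 hours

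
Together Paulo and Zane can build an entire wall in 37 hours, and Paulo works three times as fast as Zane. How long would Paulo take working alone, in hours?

Let Zane's rate be r; then Paulo's rate is 3r, so together (3 + 1)r = 4r = 1/37.
Thus r = 1/148 per hour.
Zane alone: 148 hours; Paulo alone: 148/3 hours.

148/3 hours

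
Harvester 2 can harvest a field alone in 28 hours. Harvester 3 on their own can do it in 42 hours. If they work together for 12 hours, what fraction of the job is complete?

5/7

Combined rate: 1/28 + 1/42 = (3 + 2)/84 = 5/84 per hour.
In 12 hours they complete 12·5/84 = 5/7 of the job.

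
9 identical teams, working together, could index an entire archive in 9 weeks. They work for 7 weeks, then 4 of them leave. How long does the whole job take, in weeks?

53/5 weeks

One team does 1/81 of the job per week.
After 7 weeks with 9 teams, 7/9 is done (2/9 left).
With 5 teams the rate is 5/81, so the rest takes 2/9 ÷ 5/81 = 18/5 weeks.
Total = 7 + 18/5 = 53/5 weeks.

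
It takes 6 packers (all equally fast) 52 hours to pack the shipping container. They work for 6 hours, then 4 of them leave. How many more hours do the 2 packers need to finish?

138 hours

One packer does 1/312 of the job per hour.
After 6 hours with 6 packers, 3/26 is done (23/26 left).
With 2 packers the rate is 2/312 = 1/156, so the rest takes 23/26 ÷ 1/156 = 138 hours.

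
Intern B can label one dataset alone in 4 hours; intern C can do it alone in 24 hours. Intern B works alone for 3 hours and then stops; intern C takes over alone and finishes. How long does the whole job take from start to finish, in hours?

In 3 hours intern B does 3/4 of the job, leaving 1/4.
Intern C works at 1/24 per hour, so finishing takes 1/4 ÷ 1/24 = 6 hours.
Total time = 3 + 6 = 9 hours.

9 hours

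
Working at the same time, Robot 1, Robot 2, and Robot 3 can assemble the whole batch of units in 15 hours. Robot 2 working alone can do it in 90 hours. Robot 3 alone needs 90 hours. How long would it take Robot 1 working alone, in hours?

45/2 hours

Combined rate is 1/15 per hour.
Known contribution: 1/90 + 1/90 = (1 + 1)/90 = 2/90 = 1/45 per hour.
So Robot 1's rate is 1/15 − 1/45 = 2/45, meaning 45/2 hours alone.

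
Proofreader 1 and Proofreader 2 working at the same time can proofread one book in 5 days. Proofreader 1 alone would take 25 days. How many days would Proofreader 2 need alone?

Combined rate is 1/5 per day.
Known contribution: 1/25 per day.
So Proofreader 2's rate is 1/5 − 1/25 = 4/25, meaning 25/4 days alone.

25/4 days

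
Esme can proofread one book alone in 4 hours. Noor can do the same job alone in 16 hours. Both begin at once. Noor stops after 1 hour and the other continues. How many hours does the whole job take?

15/4 hours

In the first 1 hour the combined rate is 5/16, so 5/16 of the job is done, leaving 11/16.
After Noor leaves the rate is 1/4 per hour; the remaining 11/16 takes 11/4 hours.
Total = 1 + 11/4 = 15/4 hours.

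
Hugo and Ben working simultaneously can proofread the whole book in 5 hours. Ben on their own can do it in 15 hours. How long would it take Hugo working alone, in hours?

Combined rate is 1/5 per hour.
Known contribution: 1/15 per hour.
So Hugo's rate is 1/5 − 1/15 = 2/15, meaning 15/2 hours alone.

15/2 hours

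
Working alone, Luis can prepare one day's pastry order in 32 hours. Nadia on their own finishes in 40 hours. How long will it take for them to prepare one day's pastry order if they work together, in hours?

With two workers the combined time is the product over the sum: 32·40/(32+40) = 1280/72 = 160/9 hours.

160/9 hours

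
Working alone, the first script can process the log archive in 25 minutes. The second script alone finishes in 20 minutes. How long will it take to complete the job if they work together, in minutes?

With two workers the combined time is the product over the sum: 25·20/(25+20) = 500/45 = 100/9 minutes.

100/9 minutes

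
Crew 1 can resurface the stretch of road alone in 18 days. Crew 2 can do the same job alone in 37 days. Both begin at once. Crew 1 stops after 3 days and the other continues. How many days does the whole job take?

185/6 days

In the first 3 days the combined rate is 55/666, so 55/222 of the job is done, leaving 167/222.
After crew 1 leaves the rate is 1/37 per day; the remaining 167/222 takes 167/6 days.
Total = 3 + 167/6 = 185/6 days.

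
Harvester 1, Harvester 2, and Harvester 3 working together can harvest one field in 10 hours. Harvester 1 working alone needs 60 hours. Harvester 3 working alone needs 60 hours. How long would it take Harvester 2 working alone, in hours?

15 hours

Combined rate is 1/10 per hour.
Known contribution: 1/60 + 1/60 = (1 + 1)/60 = 2/60 = 1/30 per hour.
So Harvester 2's rate is 1/10 − 1/30 = 1/15, meaning 15 hours alone.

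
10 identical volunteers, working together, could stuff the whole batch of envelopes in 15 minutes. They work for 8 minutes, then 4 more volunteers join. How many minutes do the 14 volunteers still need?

One volunteer does 1/150 of the job per minute.
After 8 minutes with 10 volunteers, 8/15 is done (7/15 left).
With 14 volunteers the rate is 14/150 = 7/75, so the rest takes 7/15 ÷ 7/75 = 5 minutes.

5 minutes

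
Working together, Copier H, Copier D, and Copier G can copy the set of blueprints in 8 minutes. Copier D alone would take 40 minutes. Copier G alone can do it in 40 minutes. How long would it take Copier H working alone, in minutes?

40/3 minutes

Combined rate is 1/8 per minute.
Known contribution: 1/40 + 1/40 = (1 + 1)/40 = 2/40 = 1/20 per minute.
So Copier H's rate is 1/8 − 1/20 = 3/40, meaning 40/3 minutes alone.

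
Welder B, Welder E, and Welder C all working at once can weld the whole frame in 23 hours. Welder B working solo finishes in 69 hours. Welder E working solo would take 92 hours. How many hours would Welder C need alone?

Combined rate is 1/23 per hour.
Known contribution: 1/69 + 1/92 = (4 + 3)/276 = 7/276 per hour.
So Welder C's rate is 1/23 − 7/276 = 5/276, meaning 276/5 hours alone.

276/5 hours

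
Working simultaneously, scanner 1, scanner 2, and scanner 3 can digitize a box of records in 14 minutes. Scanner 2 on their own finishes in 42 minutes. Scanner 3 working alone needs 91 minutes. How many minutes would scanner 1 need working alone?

273/10 minutes

Combined rate is 1/14 per minute.
Known contribution: 1/42 + 1/91 = (13 + 6)/546 = 19/546 per minute.
So scanner 1's rate is 1/14 − 19/546 = 10/273, meaning 273/10 minutes alone.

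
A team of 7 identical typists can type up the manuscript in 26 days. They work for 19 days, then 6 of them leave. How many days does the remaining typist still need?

49 days

One typist does 1/182 of the job per day.
After 19 days with 7 typists, 19/26 is done (7/26 left).
With 1 typist the rate is 1/182, so the rest takes 7/26 ÷ 1/182 = 49 days.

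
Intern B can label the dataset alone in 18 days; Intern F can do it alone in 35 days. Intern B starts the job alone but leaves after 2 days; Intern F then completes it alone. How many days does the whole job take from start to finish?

In 2 days Intern B does 2/18 = 1/9 of the job, leaving 8/9.
Intern F works at 1/35 per day, so finishing takes 8/9 ÷ 1/35 = 280/9 days.
Total time = 2 + 280/9 = 298/9 days.

298/9 days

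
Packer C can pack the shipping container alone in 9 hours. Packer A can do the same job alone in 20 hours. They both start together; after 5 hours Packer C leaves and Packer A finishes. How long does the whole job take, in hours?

In the first 5 hours the combined rate is 29/180, so 29/36 of the job is done, leaving 7/36.
After Packer C leaves the rate is 1/20 per hour; the remaining 7/36 takes 35/9 hours.
Total = 5 + 35/9 = 80/9 hours.

80/9 hours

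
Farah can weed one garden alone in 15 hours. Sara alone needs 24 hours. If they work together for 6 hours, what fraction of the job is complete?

Combined rate: 1/15 + 1/24 = (8 + 5)/120 = 13/120 per hour.
In 6 hours they complete 6·13/120 = 13/20 of the job.

13/20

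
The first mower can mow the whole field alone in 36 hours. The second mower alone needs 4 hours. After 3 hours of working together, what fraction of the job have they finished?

5/6

Combined rate: 1/36 + 1/4 = (1 + 9)/36 = 10/36 = 5/18 per hour.
In 3 hours they complete 3·5/18 = 5/6 of the job.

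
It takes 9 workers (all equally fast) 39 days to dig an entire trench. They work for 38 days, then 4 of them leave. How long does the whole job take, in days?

199/5 days

One worker does 1/351 of the job per day.
After 38 days with 9 workers, 38/39 is done (1/39 left).
With 5 workers the rate is 5/351, so the rest takes 1/39 ÷ 5/351 = 9/5 days.
Total = 38 + 9/5 = 199/5 days.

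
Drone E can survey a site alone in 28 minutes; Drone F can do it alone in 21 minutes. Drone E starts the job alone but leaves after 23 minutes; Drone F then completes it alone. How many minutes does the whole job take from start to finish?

107/4 minutes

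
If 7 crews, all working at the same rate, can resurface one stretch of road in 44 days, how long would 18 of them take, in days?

154/9 days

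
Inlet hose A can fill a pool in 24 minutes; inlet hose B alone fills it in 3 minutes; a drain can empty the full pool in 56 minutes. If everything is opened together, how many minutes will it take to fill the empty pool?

14/5 minutes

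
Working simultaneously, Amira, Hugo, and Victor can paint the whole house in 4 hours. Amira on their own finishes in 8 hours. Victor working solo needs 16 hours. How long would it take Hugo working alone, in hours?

16 hours

Combined rate is 1/4 per hour.
Known contribution: 1/8 + 1/16 = (2 + 1)/16 = 3/16 per hour.
So Hugo's rate is 1/4 − 3/16 = 1/16, meaning 16 hours alone.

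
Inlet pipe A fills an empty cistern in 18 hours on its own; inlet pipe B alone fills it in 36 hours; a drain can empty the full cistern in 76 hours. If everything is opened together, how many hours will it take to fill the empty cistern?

57/4 hours

Net rate = 1/18 + 1/36 − 1/76 = (38 + 19 − 9)/684 = 48/684 = 4/57 per hour.
Filling time = 1 ÷ (4/57) = 57/4 hours.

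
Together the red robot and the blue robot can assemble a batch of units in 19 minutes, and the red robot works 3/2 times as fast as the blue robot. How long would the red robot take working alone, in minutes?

Let the blue robot's rate be r; then the red robot's rate is (3/2)r, so together (3/2 + 1)r = (5/2)r = 1/19.
Thus r = 2/95 per minute.
The blue robot alone: 95/2 minutes; the red robot alone: 95/3 minutes.

95/3 minutes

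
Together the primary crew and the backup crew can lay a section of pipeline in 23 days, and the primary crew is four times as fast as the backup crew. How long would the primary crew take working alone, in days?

Let the backup crew's rate be r; then the primary crew's rate is 4r, so together (4 + 1)r = 5r = 1/23.
Thus r = 1/115 per day.
The backup crew alone: 115 days; the primary crew alone: 115/4 days.

115/4 days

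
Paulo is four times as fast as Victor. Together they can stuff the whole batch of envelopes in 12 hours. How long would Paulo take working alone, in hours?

15 hours

Let Victor's rate be r; then Paulo's rate is 4r, so together (4 + 1)r = 5r = 1/12.
Thus r = 1/60 per hour.
Victor alone: 60 hours; Paulo alone: 15 hours.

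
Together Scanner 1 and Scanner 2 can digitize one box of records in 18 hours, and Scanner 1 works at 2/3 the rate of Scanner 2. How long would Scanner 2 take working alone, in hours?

30 hours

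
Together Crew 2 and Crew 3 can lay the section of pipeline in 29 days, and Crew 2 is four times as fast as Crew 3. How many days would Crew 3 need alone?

Let Crew 3's rate be r; then Crew 2's rate is 4r, so together (4 + 1)r = 5r = 1/29.
Thus r = 1/145 per day.
Crew 3 alone: 145 days; Crew 2 alone: 145/4 days.

145 days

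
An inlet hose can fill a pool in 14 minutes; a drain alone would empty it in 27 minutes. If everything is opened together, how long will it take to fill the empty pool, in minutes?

378/13 minutes

Net rate = 1/14 − 1/27 = (27 − 14)/378 = 13/378 per minute.
Filling time = 1 ÷ (13/378) = 378/13 minutes.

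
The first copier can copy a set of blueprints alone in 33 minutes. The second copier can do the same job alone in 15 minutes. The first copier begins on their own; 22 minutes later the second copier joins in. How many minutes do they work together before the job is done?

55/16 minutes

In the first 22 minutes the first copier alone does 22/33 = 2/3 of the job, leaving 1/3.
Once everyone is working, combined rate: 1/33 + 1/15 = (5 + 11)/165 = 16/165 per minute.
Remaining 1/3 at 16/165 per minute takes 55/16 minutes.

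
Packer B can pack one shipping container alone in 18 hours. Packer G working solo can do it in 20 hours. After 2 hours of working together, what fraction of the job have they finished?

19/90

Combined rate: 1/18 + 1/20 = (10 + 9)/180 = 19/180 per hour.
In 2 hours they complete 2·19/180 = 19/90 of the job.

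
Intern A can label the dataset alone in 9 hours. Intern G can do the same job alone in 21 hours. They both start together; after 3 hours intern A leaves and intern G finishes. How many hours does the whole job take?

14 hours

In the first 3 hours the combined rate is 10/63, so 10/21 of the job is done, leaving 11/21.
After intern A leaves the rate is 1/21 per hour; the remaining 11/21 takes 11 hours.
Total = 3 + 11 = 14 hours.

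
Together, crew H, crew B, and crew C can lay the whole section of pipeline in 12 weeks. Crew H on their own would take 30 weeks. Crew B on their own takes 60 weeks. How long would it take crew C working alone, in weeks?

30 weeks

Combined rate is 1/12 per week.
Known contribution: 1/30 + 1/60 = (2 + 1)/60 = 3/60 = 1/20 per week.
So crew C's rate is 1/12 − 1/20 = 1/30, meaning 30 weeks alone.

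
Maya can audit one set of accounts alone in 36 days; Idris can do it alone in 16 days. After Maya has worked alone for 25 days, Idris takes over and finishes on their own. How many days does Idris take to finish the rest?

In 25 days Maya does 25/36 of the job, leaving 11/36.
Idris works at 1/16 per day, so finishing takes 11/36 ÷ 1/16 = 44/9 days.

44/9 days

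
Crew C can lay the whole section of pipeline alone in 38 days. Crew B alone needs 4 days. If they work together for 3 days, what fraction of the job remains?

Combined rate: 1/38 + 1/4 = (2 + 19)/76 = 21/76 per day.
In 3 days they complete 3·21/76 = 63/76 of the job.
So 13/76 remains.

13/76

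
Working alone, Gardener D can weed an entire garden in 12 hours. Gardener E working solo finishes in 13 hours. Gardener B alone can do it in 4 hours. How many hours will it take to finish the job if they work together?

Combined rate: 1/12 + 1/13 + 1/4 = (13 + 12 + 39)/156 = 64/156 = 16/39 per hour.
Time = 1 ÷ (16/39) = 39/16 hours.

39/16 hours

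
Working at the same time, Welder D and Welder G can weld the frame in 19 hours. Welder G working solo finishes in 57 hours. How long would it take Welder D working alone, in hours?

Combined rate is 1/19 per hour.
Known contribution: 1/57 per hour.
So Welder D's rate is 1/19 − 1/57 = 2/57, meaning 57/2 hours alone.

57/2 hours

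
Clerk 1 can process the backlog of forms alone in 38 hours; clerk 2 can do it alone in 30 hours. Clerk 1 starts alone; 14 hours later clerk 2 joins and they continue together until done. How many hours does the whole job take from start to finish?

418/17 hours

In 14 hours clerk 1 does 14/38 = 7/19 of the job, leaving 12/19.
Clerk 1 and clerk 2 together work at 17/285 per hour, so finishing takes 12/19 ÷ 17/285 = 180/17 hours.
Total time = 14 + 180/17 = 418/17 hours.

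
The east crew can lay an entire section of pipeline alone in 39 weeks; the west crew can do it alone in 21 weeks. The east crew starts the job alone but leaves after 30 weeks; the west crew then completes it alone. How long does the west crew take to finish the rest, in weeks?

63/13 weeks

In 30 weeks the east crew does 30/39 = 10/13 of the job, leaving 3/13.
The west crew works at 1/21 per week, so finishing takes 3/13 ÷ 1/21 = 63/13 weeks.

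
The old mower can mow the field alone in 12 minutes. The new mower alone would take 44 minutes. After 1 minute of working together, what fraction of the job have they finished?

Combined rate: 1/12 + 1/44 = (11 + 3)/132 = 14/132 = 7/66 per minute.
In 1 minute they complete 1·7/66 = 7/66 of the job.

7/66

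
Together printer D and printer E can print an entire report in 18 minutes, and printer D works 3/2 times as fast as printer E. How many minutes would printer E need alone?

45 minutes

Let printer E's rate be r; then printer D's rate is (3/2)r, so together (3/2 + 1)r = (5/2)r = 1/18.
Thus r = 1/45 per minute.
Printer E alone: 45 minutes; printer D alone: 30 minutes.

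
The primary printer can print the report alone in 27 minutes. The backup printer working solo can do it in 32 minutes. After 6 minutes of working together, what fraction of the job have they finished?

59/144

Combined rate: 1/27 + 1/32 = (32 + 27)/864 = 59/864 per minute.
In 6 minutes they complete 6·59/864 = 59/144 of the job.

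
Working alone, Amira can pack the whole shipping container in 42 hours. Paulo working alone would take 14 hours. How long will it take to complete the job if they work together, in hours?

With two workers the combined time is the product over the sum: 42·14/(42+14) = 588/56 = 21/2 hours.

21/2 hours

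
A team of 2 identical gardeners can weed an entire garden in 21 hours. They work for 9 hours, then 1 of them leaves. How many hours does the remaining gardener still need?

24 hours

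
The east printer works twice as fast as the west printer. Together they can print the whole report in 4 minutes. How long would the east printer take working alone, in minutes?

Let the west printer's rate be r; then the east printer's rate is 2r, so together (2 + 1)r = 3r = 1/4.
Thus r = 1/12 per minute.
The west printer alone: 12 minutes; the east printer alone: 6 minutes.

6 minutes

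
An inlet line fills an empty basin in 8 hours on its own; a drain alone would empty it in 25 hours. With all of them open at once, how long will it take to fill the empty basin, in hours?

200/17 hours

Net rate = 1/8 − 1/25 = (25 − 8)/200 = 17/200 per hour.
Filling time = 1 ÷ (17/200) = 200/17 hours.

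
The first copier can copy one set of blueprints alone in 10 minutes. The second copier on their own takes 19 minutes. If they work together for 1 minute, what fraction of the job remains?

161/190

Combined rate: 1/10 + 1/19 = (19 + 10)/190 = 29/190 per minute.
In 1 minute they complete 1·29/190 = 29/190 of the job.
So 161/190 remains.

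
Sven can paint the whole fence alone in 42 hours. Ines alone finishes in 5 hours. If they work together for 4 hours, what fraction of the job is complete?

94/105

Combined rate: 1/42 + 1/5 = (5 + 42)/210 = 47/210 per hour.
In 4 hours they complete 4·47/210 = 94/105 of the job.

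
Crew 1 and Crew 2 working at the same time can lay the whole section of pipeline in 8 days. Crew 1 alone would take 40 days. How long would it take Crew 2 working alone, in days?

10 days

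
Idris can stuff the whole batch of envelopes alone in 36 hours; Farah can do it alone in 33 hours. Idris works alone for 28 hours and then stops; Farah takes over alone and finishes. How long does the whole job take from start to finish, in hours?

106/3 hours

In 28 hours Idris does 28/36 = 7/9 of the job, leaving 2/9.
Farah works at 1/33 per hour, so finishing takes 2/9 ÷ 1/33 = 22/3 hours.
Total time = 28 + 22/3 = 106/3 hours.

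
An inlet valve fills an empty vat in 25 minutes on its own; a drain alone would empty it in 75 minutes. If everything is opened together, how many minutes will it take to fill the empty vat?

Net rate = 1/25 − 1/75 = (3 − 1)/75 = 2/75 per minute.
Filling time = 1 ÷ (2/75) = 75/2 minutes.

75/2 minutes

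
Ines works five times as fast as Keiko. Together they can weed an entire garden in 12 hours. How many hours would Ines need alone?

72/5 hours

Let Keiko's rate be r; then Ines's rate is 5r, so together (5 + 1)r = 6r = 1/12.
Thus r = 1/72 per hour.
Keiko alone: 72 hours; Ines alone: 72/5 hours.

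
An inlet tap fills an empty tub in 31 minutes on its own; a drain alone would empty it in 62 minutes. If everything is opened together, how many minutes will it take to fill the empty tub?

Net rate = 1/31 − 1/62 = (2 − 1)/62 = 1/62 per minute.
Filling time = 1 ÷ (1/62) = 62 minutes.

62 minutes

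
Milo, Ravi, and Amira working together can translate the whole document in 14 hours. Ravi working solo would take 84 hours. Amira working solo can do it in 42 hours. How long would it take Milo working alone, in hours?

28 hours

Combined rate is 1/14 per hour.
Known contribution: 1/84 + 1/42 = (1 + 2)/84 = 3/84 = 1/28 per hour.
So Milo's rate is 1/14 − 1/28 = 1/28, meaning 28 hours alone.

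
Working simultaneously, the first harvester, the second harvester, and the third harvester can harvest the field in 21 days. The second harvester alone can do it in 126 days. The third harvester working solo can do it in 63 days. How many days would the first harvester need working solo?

Combined rate is 1/21 per day.
Known contribution: 1/126 + 1/63 = (1 + 2)/126 = 3/126 = 1/42 per day.
So the first harvester's rate is 1/21 − 1/42 = 1/42, meaning 42 days alone.

42 days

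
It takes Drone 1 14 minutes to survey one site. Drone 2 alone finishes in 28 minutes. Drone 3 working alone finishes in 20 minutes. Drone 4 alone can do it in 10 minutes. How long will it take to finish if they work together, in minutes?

35/9 minutes

Combined rate: 1/14 + 1/28 + 1/20 + 1/10 = (10 + 5 + 7 + 14)/140 = 36/140 = 9/35 per minute.
Time = 1 ÷ (9/35) = 35/9 minutes.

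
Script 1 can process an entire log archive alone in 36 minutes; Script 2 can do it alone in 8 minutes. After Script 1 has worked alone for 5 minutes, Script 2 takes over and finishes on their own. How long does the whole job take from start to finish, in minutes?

107/9 minutes

In 5 minutes Script 1 does 5/36 of the job, leaving 31/36.
Script 2 works at 1/8 per minute, so finishing takes 31/36 ÷ 1/8 = 62/9 minutes.
Total time = 5 + 62/9 = 107/9 minutes.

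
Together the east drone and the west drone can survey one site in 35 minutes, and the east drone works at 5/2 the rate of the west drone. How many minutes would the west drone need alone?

Let the west drone's rate be r; then the east drone's rate is (5/2)r, so together (5/2 + 1)r = (7/2)r = 1/35.
Thus r = 2/245 per minute.
The west drone alone: 245/2 minutes; the east drone alone: 49 minutes.

245/2 minutes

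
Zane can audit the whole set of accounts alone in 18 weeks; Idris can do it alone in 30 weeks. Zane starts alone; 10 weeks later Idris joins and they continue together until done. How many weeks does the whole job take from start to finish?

In 10 weeks Zane does 10/18 = 5/9 of the job, leaving 4/9.
Zane and Idris together work at 4/45 per week, so finishing takes 4/9 ÷ 4/45 = 5 weeks.
Total time = 10 + 5 = 15 weeks.

15 weeks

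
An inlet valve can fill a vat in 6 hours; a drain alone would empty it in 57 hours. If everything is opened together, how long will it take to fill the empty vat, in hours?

Net rate = 1/6 − 1/57 = (19 − 2)/114 = 17/114 per hour.
Filling time = 1 ÷ (17/114) = 114/17 hours.

114/17 hours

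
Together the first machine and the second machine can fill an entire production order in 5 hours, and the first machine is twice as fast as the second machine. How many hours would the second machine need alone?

Let the second machine's rate be r; then the first machine's rate is 2r, so together (2 + 1)r = 3r = 1/5.
Thus r = 1/15 per hour.
The second machine alone: 15 hours; the first machine alone: 15/2 hours.

15 hours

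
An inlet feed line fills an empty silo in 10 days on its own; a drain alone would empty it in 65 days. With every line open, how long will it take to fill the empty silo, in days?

130/11 days

Net rate = 1/10 − 1/65 = (13 − 2)/130 = 11/130 per day.
Filling time = 1 ÷ (11/130) = 130/11 days.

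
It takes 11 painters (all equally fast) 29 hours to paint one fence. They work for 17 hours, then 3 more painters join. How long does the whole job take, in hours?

One painter does 1/319 of the job per hour.
After 17 hours with 11 painters, 17/29 is done (12/29 left).
With 14 painters the rate is 14/319, so the rest takes 12/29 ÷ 14/319 = 66/7 hours.
Total = 17 + 66/7 = 185/7 hours.

185/7 hours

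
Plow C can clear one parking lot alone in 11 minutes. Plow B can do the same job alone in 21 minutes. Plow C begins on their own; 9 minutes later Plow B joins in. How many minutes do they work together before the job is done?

In the first 9 minutes Plow C alone does 9/11 of the job, leaving 2/11.
Once everyone is working, combined rate: 1/11 + 1/21 = (21 + 11)/231 = 32/231 per minute.
Remaining 2/11 at 32/231 per minute takes 21/16 minutes.

21/16 minutes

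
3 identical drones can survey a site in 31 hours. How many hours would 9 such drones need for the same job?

Total work is 3·31 = 93 drone-hours.
With 9 drones: 93/9 = 31/3 hours.

31/3 hours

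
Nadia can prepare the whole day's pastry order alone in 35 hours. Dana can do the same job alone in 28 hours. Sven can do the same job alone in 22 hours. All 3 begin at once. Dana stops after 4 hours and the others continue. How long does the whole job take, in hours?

220/19 hours

In the first 4 hours the combined rate is 169/1540, so 169/385 of the job is done, leaving 216/385.
After Dana leaves the rate is 57/770 per hour; the remaining 216/385 takes 144/19 hours.
Total = 4 + 144/19 = 220/19 hours.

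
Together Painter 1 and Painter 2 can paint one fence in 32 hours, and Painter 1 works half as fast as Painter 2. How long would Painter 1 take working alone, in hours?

Let Painter 2's rate be r; then Painter 1's rate is (1/2)r, so together (1/2 + 1)r = (3/2)r = 1/32.
Thus r = 1/48 per hour.
Painter 2 alone: 48 hours; Painter 1 alone: 96 hours.

96 hours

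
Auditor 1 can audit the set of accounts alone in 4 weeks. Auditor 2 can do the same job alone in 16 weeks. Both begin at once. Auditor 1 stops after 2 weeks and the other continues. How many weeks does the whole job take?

8 weeks

In the first 2 weeks the combined rate is 5/16, so 5/8 of the job is done, leaving 3/8.
After auditor 1 leaves the rate is 1/16 per week; the remaining 3/8 takes 6 weeks.
Total = 2 + 6 = 8 weeks.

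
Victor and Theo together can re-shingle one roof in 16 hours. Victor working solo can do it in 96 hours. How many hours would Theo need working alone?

96/5 hours

Combined rate is 1/16 per hour.
Known contribution: 1/96 per hour.
So Theo's rate is 1/16 − 1/96 = 5/96, meaning 96/5 hours alone.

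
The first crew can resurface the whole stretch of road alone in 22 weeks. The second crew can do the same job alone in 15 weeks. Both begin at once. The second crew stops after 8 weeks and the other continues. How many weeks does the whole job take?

In the first 8 weeks the combined rate is 37/330, so 148/165 of the job is done, leaving 17/165.
After the second crew leaves the rate is 1/22 per week; the remaining 17/165 takes 34/15 weeks.
Total = 8 + 34/15 = 154/15 weeks.

154/15 weeks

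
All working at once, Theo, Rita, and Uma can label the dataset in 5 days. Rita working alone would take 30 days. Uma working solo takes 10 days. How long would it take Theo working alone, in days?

15 days

Combined rate is 1/5 per day.
Known contribution: 1/30 + 1/10 = (1 + 3)/30 = 4/30 = 2/15 per day.
So Theo's rate is 1/5 − 2/15 = 1/15, meaning 15 days alone.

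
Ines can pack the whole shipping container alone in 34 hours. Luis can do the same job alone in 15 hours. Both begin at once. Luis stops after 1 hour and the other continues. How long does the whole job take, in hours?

In the first 1 hour the combined rate is 49/510, so 49/510 of the job is done, leaving 461/510.
After Luis leaves the rate is 1/34 per hour; the remaining 461/510 takes 461/15 hours.
Total = 1 + 461/15 = 476/15 hours.

476/15 hours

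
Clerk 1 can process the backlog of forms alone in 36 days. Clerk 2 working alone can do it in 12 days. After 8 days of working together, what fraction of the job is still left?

1/9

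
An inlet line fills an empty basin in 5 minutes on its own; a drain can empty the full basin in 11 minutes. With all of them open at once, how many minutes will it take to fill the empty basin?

Net rate = 1/5 − 1/11 = (11 − 5)/55 = 6/55 per minute.
Filling time = 1 ÷ (6/55) = 55/6 minutes.

55/6 minutes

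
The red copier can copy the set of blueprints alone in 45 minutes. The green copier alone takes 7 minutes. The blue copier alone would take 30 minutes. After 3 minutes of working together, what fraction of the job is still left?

Combined rate: 1/45 + 1/7 + 1/30 = (14 + 90 + 21)/630 = 125/630 = 25/126 per minute.
In 3 minutes they complete 3·25/126 = 25/42 of the job.
So 17/42 remains.

17/42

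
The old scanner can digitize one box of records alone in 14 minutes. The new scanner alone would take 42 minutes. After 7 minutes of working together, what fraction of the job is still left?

1/3

Combined rate: 1/14 + 1/42 = (3 + 1)/42 = 4/42 = 2/21 per minute.
In 7 minutes they complete 7·2/21 = 2/3 of the job.
So 1/3 remains.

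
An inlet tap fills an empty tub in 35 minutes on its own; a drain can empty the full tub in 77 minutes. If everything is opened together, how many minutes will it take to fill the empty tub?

Net rate = 1/35 − 1/77 = (11 − 5)/385 = 6/385 per minute.
Filling time = 1 ÷ (6/385) = 385/6 minutes.

385/6 minutes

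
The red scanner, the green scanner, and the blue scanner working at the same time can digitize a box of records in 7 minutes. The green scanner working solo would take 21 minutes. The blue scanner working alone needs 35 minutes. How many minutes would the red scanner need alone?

15 minutes

Combined rate is 1/7 per minute.
Known contribution: 1/21 + 1/35 = (5 + 3)/105 = 8/105 per minute.
So the red scanner's rate is 1/7 − 8/105 = 1/15, meaning 15 minutes alone.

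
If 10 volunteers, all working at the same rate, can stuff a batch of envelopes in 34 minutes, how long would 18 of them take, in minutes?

Total work is 10·34 = 340 volunteer-minutes.
With 18 volunteers: 340/18 = 170/9 minutes.

170/9 minutes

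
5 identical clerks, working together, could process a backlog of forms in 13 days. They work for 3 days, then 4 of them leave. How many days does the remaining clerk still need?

50 days

One clerk does 1/65 of the job per day.
After 3 days with 5 clerks, 3/13 is done (10/13 left).
With 1 clerk the rate is 1/65, so the rest takes 10/13 ÷ 1/65 = 50 days.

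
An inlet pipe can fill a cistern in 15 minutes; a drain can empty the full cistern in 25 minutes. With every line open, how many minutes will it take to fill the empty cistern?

Net rate = 1/15 − 1/25 = (5 − 3)/75 = 2/75 per minute.
Filling time = 1 ÷ (2/75) = 75/2 minutes.

75/2 minutes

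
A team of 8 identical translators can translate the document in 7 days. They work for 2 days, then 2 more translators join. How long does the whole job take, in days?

6 days

One translator does 1/56 of the job per day.
After 2 days with 8 translators, 2/7 is done (5/7 left).
With 10 translators the rate is 10/56 = 5/28, so the rest takes 5/7 ÷ 5/28 = 4 days.
Total = 2 + 4 = 6 days.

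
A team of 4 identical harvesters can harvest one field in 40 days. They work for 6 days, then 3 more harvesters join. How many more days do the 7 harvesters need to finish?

One harvester does 1/160 of the job per day.
After 6 days with 4 harvesters, 3/20 is done (17/20 left).
With 7 harvesters the rate is 7/160, so the rest takes 17/20 ÷ 7/160 = 136/7 days.

136/7 days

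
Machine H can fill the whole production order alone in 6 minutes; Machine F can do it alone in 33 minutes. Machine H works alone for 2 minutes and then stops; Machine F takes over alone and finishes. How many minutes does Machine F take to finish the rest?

In 2 minutes Machine H does 2/6 = 1/3 of the job, leaving 2/3.
Machine F works at 1/33 per minute, so finishing takes 2/3 ÷ 1/33 = 22 minutes.

22 minutes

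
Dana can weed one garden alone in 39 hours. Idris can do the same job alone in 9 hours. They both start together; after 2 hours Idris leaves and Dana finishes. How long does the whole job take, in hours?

91/3 hours

In the first 2 hours the combined rate is 16/117, so 32/117 of the job is done, leaving 85/117.
After Idris leaves the rate is 1/39 per hour; the remaining 85/117 takes 85/3 hours.
Total = 2 + 85/3 = 91/3 hours.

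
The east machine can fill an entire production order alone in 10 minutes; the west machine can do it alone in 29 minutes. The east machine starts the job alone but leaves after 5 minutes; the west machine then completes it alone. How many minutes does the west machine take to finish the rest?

In 5 minutes the east machine does 5/10 = 1/2 of the job, leaving 1/2.
The west machine works at 1/29 per minute, so finishing takes 1/2 ÷ 1/29 = 29/2 minutes.

29/2 minutes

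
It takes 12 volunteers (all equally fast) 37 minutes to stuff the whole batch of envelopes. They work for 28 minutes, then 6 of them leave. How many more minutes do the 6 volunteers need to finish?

One volunteer does 1/444 of the job per minute.
After 28 minutes with 12 volunteers, 28/37 is done (9/37 left).
With 6 volunteers the rate is 6/444 = 1/74, so the rest takes 9/37 ÷ 1/74 = 18 minutes.

18 minutes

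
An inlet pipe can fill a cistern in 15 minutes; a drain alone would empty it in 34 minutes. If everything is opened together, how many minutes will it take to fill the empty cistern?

Net rate = 1/15 − 1/34 = (34 − 15)/510 = 19/510 per minute.
Filling time = 1 ÷ (19/510) = 510/19 minutes.

510/19 minutes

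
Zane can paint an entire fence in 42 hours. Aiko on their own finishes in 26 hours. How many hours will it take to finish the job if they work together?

Combined rate: 1/42 + 1/26 = (13 + 21)/546 = 34/546 = 17/273 per hour.
Time = 1 ÷ (17/273) = 273/17 hours.

273/17 hours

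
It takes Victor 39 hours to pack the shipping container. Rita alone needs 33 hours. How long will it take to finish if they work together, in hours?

Combined rate: 1/39 + 1/33 = (11 + 13)/429 = 24/429 = 8/143 per hour.
Time = 1 ÷ (8/143) = 143/8 hours.

143/8 hours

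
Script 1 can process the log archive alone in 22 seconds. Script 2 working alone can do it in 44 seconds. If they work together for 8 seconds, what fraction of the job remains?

5/11

Combined rate: 1/22 + 1/44 = (2 + 1)/44 = 3/44 per second.
In 8 seconds they complete 8·3/44 = 6/11 of the job.
So 5/11 remains.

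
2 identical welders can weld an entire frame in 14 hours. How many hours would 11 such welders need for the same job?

Total work is 2·14 = 28 welder-hours.
With 11 welders: 28/11 hours.

28/11 hours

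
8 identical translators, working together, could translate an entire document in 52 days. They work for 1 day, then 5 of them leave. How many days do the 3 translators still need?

One translator does 1/416 of the job per day.
After 1 day with 8 translators, 1/52 is done (51/52 left).
With 3 translators the rate is 3/416, so the rest takes 51/52 ÷ 3/416 = 136 days.

136 days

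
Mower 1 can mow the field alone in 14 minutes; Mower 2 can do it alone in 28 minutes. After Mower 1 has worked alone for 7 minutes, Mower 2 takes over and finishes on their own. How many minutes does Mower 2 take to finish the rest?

In 7 minutes Mower 1 does 7/14 = 1/2 of the job, leaving 1/2.
Mower 2 works at 1/28 per minute, so finishing takes 1/2 ÷ 1/28 = 14 minutes.

14 minutes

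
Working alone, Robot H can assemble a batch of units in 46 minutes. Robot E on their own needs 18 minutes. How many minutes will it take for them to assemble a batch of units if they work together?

207/16 minutes

With two workers the combined time is the product over the sum: 46·18/(46+18) = 828/64 = 207/16 minutes.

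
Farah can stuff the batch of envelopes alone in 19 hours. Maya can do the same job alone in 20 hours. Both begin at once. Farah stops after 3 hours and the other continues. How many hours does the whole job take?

320/19 hours

In the first 3 hours the combined rate is 39/380, so 117/380 of the job is done, leaving 263/380.
After Farah leaves the rate is 1/20 per hour; the remaining 263/380 takes 263/19 hours.
Total = 3 + 263/19 = 320/19 hours.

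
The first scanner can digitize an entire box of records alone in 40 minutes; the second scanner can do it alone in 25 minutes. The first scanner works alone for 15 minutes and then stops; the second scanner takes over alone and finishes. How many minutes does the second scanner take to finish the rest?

In 15 minutes the first scanner does 15/40 = 3/8 of the job, leaving 5/8.
The second scanner works at 1/25 per minute, so finishing takes 5/8 ÷ 1/25 = 125/8 minutes.

125/8 minutes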